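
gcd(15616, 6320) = 16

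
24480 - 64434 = -39954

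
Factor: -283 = -1 * 283^1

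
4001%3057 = 944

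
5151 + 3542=8693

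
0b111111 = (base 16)3f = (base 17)3c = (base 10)63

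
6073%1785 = 718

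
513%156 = 45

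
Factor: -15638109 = -1 * 3^1 * 5212703^1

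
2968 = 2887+81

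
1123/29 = 38+21/29 ≈ 38.72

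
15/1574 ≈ 0.00953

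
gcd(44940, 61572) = 84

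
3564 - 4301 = -737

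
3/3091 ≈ 0.000971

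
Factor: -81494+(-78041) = -1*5^1*31907^1 = -159535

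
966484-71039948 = -70073464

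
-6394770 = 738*(-8665)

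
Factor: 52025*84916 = 2^2*5^2*13^1*23^1*71^1*2081^1 = 4417754900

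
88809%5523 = 441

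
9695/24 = 403 + 23/24 ≈ 403.96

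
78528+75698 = 154226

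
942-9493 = -8551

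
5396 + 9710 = 15106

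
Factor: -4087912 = -1 * 2^3 * 510989^1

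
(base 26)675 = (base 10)4243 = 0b1000010010011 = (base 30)4ld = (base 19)be6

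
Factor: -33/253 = -1*3^1*23^(-1) = -3/23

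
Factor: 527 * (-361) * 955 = -1 * 5^1 * 17^1 * 19^2 * 31^1 * 191^1 = -181685885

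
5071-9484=-4413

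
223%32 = 31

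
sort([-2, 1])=[-2, 1]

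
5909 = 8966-3057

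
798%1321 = 798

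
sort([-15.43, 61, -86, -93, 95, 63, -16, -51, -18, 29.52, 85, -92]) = [-93, -92, -86, -51, -18, -16, -15.43, 29.52, 61, 63, 85, 95]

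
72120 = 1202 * 60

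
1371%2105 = 1371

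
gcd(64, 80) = 16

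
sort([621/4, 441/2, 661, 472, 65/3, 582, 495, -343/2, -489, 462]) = [-489, -343/2, 65/3, 621/4, 441/2, 462, 472, 495, 582, 661]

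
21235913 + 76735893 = 97971806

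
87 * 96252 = 8373924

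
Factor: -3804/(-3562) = 2^1*3^1*13^(-1)*137^(-1)*317^1 = 1902/1781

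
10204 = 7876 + 2328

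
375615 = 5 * 75123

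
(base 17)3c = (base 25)2d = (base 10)63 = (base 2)111111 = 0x3f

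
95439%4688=1679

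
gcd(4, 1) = 1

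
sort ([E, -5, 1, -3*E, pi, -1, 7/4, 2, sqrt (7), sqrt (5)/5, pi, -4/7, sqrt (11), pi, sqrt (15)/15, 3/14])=[-3*E, -5, -1, -4/7, 3/14, sqrt (15)/15, sqrt (5)/5, 1, 7/4, 2, sqrt (7), E, pi, pi, pi, sqrt (11)]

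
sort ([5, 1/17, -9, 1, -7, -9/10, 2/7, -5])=[-9, -7, -5, -9/10, 1/17, 2/7, 1, 5]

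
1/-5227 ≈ -0.000191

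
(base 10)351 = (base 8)537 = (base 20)hb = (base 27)d0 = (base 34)ab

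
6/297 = 2/99 ≈ 0.0202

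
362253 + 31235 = 393488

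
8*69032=552256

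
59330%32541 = 26789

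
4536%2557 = 1979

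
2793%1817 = 976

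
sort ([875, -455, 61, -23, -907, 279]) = [-907, -455, -23, 61, 279, 875]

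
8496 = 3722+4774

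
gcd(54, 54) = 54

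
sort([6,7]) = [6,7]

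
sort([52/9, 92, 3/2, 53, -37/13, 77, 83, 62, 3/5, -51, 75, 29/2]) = [-51, -37/13, 3/5, 3/2, 52/9, 29/2, 53, 62, 75, 77, 83, 92]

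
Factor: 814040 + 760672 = 2^3*3^2*21871^1 = 1574712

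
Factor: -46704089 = -1*79^1*569^1*1039^1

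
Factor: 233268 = 2^2*3^1*7^1*2777^1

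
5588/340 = 1397/85 ≈ 16.44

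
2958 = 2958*1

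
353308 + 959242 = 1312550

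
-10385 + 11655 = 1270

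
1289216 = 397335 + 891881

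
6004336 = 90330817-84326481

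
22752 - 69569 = -46817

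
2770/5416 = 1385/2708≈0.511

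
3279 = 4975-1696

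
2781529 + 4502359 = 7283888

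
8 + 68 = 76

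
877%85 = 27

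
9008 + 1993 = 11001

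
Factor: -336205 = -1*5^1*19^1*3539^1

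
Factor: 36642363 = 3^1*59^1*241^1*859^1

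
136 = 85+51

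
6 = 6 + 0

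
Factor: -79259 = -1*79259^1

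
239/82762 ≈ 0.00289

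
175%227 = 175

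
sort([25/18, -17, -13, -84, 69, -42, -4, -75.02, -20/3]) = [-84, -75.02, -42, -17, -13, -20/3, -4, 25/18, 69]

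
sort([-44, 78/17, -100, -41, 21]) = [-100, -44, -41, 78/17, 21]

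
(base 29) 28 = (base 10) 66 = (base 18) 3c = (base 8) 102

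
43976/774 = 21988/387 ≈ 56.82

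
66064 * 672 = 44395008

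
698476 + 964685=1663161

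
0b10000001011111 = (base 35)6qr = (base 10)8287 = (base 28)afr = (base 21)igd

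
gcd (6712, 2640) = 8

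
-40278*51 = -2054178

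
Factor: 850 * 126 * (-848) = -1 * 2^6 * 3^2 * 5^2 * 7^1 * 17^1 * 53^1 = -90820800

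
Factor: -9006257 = -1*13^1*692789^1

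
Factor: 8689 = 8689^1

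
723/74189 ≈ 0.00975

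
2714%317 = 178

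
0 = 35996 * 0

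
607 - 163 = 444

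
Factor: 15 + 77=2^2*23^1=92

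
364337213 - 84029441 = 280307772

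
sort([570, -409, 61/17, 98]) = [-409, 61/17, 98, 570]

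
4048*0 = 0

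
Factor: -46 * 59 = -1 * 2^1 * 23^1 * 59^1 = -2714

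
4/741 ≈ 0.00540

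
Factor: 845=5^1*13^2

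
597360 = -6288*(-95)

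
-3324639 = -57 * 58327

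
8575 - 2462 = 6113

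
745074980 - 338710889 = 406364091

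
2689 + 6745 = 9434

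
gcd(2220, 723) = 3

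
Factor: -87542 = -1*2^1*7^1*13^2*37^1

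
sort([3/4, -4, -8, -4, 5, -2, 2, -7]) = [-8, -7, -4, -4, -2, 3/4, 2, 5]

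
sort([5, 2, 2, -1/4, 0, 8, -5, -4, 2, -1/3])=[-5, -4, -1/3, -1/4, 0, 2, 2, 2, 5, 8]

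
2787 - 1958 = 829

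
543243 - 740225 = -196982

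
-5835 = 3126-8961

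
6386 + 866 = 7252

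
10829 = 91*119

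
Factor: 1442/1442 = 1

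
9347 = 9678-331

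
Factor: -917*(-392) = 2^3*7^3*131^1 = 359464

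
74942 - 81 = 74861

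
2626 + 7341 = 9967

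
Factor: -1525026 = -1*2^1*3^1*433^1*587^1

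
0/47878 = 0 = 0.00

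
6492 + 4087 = 10579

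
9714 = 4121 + 5593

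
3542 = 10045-6503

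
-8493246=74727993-83221239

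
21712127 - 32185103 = -10472976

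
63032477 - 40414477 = 22618000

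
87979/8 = 10997+3/8 ≈ 10997.38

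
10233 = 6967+3266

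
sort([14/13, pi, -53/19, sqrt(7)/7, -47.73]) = [-47.73, -53/19, sqrt(7)/7, 14/13, pi]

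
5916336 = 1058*5592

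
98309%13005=7274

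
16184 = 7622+8562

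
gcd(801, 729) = 9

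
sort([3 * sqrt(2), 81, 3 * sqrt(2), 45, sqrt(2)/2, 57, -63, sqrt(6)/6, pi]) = [-63, sqrt(6)/6, sqrt(2)/2, pi, 3 * sqrt(2), 3 * sqrt(2), 45, 57, 81]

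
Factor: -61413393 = -1 * 3^1 * 263^1 * 277^1 * 281^1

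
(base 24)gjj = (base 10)9691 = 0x25db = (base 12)5737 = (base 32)9er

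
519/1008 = 173/336 ≈ 0.515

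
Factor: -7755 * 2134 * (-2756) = 2^3 * 3^1 * 5^1 * 11^2 * 13^1 * 47^1 * 53^1 * 97^1 = 45609512520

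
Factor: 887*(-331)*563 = -1*331^1*563^1*887^1 = -165295111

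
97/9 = 10+7/9 ≈ 10.78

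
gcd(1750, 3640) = 70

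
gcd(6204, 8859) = 3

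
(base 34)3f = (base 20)5h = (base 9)140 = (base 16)75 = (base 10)117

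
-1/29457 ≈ -0.0000339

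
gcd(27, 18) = 9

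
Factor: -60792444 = -1 * 2^2 * 3^4 * 187631^1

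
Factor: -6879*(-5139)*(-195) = -1*3^4*5^1*13^1*571^1*2293^1 = -6893480295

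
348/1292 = 87/323 ≈ 0.269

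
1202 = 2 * 601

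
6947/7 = 992 + 3/7 ≈ 992.43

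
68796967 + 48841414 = 117638381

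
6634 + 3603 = 10237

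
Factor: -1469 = -1*13^1*113^1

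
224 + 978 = 1202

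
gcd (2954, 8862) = 2954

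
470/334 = 235/167 ≈ 1.41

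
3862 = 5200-1338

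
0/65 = 0 = 0.00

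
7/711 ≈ 0.00985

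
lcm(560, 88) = 6160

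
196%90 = 16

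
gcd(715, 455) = 65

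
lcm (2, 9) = 18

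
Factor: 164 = 2^2*41^1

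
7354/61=120+34/61 ≈ 120.56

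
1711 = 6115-4404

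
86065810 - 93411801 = -7345991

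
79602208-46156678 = 33445530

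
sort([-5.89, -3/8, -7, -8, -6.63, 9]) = [-8, -7, -6.63, -5.89, -3/8, 9]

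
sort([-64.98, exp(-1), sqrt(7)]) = [-64.98, exp(-1), sqrt(7)]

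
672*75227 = 50552544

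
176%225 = 176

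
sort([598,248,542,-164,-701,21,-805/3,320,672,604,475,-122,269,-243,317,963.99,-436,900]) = [-701,-436,-805/3,-243,-164,-122,21,248,269,317,320,475,542,598,604,672,900,963.99]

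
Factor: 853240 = 2^3*5^1*83^1*257^1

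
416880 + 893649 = 1310529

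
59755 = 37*1615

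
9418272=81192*116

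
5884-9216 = -3332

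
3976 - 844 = 3132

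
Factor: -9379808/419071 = -1*2^5*53^(-1)*157^1*1867^1*7907^(-1)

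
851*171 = 145521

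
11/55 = 1/5 = 0.20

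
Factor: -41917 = -1*167^1*251^1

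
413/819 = 59/117 ≈ 0.504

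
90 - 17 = 73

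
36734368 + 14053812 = 50788180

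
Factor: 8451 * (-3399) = -1 * 3^4 * 11^1 * 103^1 * 313^1 = -28724949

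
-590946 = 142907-733853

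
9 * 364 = 3276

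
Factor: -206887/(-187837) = 13^(-1) * 14449^(-1) * 206887^1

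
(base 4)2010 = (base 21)66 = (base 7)246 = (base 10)132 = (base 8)204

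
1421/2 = 710 + 1/2 = 710.50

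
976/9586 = 488/4793 ≈ 0.102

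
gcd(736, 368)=368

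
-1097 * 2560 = -2808320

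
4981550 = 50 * 99631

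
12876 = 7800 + 5076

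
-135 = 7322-7457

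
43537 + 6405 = 49942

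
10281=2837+7444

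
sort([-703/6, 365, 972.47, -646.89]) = [-646.89, -703/6, 365, 972.47]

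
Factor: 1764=2^2*3^2*7^2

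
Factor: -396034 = -1*2^1*198017^1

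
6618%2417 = 1784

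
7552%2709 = 2134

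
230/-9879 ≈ -0.0233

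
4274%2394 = 1880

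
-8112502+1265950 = -6846552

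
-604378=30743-635121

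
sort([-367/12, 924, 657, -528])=[-528, -367/12, 657, 924]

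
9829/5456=1+4373/5456 ≈ 1.80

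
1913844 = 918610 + 995234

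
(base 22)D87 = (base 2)1100101001011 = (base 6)45551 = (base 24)B5J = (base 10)6475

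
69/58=1 + 11/58 ≈ 1.19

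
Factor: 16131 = 3^1*19^1*283^1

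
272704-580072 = -307368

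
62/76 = 31/38 ≈ 0.816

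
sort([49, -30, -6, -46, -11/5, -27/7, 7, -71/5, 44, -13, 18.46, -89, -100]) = [-100, -89, -46, -30, -71/5, -13, -6, -27/7, -11/5, 7, 18.46, 44, 49]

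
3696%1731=234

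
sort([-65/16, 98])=[-65/16, 98]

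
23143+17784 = 40927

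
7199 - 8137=-938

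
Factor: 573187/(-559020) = -1 * 2^(-2) * 3^(-1) * 5^(-1) * 7^(-1) * 11^(-3) * 229^1 * 2503^1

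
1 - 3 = -2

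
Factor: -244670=-1*2^1*5^1*43^1*569^1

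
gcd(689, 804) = 1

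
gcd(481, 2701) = 37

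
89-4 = 85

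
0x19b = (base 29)e5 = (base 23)hk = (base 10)411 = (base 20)10b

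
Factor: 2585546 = 2^1 * 61^1 * 21193^1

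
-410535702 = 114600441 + -525136143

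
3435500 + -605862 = 2829638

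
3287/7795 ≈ 0.422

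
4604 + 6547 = 11151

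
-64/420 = -16/105≈-0.152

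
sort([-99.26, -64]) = [-99.26, -64]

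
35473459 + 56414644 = 91888103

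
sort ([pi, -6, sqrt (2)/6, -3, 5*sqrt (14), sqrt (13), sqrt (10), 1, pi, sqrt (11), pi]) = [-6, -3, sqrt (2)/6, 1, pi, pi, pi, sqrt (10), sqrt (11), sqrt (13), 5*sqrt (14)]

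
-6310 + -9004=-15314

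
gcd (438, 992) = 2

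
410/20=20 + 1/2=20.50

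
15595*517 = 8062615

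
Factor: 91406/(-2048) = -1 * 2^(-10) * 7^1 * 6529^1 = -45703/1024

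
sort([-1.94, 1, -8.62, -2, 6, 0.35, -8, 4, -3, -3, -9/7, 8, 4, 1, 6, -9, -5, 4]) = [-9, -8.62, -8, -5, -3, -3, -2, -1.94, -9/7, 0.35, 1, 1, 4, 4, 4, 6, 6, 8]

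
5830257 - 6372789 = -542532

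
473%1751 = 473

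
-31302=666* (-47)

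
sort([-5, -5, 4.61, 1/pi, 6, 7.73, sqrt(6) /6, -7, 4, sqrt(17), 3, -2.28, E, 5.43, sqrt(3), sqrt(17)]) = [-7, -5, -5, -2.28, 1/pi, sqrt(6) /6, sqrt(3), E, 3, 4, sqrt(17), sqrt(17), 4.61, 5.43, 6, 7.73]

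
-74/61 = -1-13/61 ≈ -1.21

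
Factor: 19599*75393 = 3^3*47^1*139^1*8377^1 = 1477627407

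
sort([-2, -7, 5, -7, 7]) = [-7, -7, -2, 5, 7]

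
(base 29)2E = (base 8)110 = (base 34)24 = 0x48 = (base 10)72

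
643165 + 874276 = 1517441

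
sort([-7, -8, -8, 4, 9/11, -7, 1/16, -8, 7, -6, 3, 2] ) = [-8, -8, -8, -7, -7, -6, 1/16, 9/11, 2, 3, 4, 7] 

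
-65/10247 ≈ -0.00634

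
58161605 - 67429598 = -9267993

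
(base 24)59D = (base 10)3109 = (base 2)110000100101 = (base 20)7F9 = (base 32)315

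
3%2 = 1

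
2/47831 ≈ 0.0000418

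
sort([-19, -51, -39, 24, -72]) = [-72, -51, -39, -19, 24]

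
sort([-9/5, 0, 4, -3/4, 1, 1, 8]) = [-9/5, -3/4, 0, 1, 1, 4, 8]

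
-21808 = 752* (-29)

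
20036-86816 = -66780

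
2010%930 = 150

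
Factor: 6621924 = 2^2*3^1*47^1*59^1*199^1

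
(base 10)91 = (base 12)77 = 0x5b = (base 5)331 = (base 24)3j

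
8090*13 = 105170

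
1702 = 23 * 74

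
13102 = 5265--7837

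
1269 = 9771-8502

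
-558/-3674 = 279/1837 ≈ 0.152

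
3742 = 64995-61253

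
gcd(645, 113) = 1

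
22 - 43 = -21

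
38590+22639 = 61229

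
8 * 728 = 5824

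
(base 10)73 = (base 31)2b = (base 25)2n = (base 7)133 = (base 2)1001001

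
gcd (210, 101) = 1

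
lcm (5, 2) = 10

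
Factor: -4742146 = -1 * 2^1 * 2371073^1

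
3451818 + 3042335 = 6494153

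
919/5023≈0.183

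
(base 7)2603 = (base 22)20f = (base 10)983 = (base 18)30b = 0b1111010111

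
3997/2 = 1998 + 1/2 = 1998.50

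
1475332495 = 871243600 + 604088895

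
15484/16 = 3871/4 = 967.75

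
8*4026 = 32208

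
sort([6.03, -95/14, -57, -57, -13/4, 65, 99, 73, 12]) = [-57, -57, -95/14, -13/4, 6.03, 12, 65, 73, 99]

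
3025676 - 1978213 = 1047463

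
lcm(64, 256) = 256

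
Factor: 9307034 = 2^1*11^1*47^1*9001^1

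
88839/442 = 200 + 439/442 ≈ 200.99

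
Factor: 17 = 17^1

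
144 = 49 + 95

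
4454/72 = 61 + 31/36 ≈ 61.86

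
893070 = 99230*9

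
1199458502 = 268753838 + 930704664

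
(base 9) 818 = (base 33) k5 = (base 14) 357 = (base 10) 665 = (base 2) 1010011001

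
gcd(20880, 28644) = 12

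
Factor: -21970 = -1*2^1*5^1*13^3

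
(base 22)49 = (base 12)81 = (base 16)61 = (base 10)97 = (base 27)3g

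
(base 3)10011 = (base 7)151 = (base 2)1010101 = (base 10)85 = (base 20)45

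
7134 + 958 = 8092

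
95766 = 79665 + 16101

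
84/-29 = -2 - 26/29 ≈ -2.90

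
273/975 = 7/25 = 0.28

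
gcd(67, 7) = 1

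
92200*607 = 55965400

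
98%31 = 5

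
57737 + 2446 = 60183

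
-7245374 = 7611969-14857343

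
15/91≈0.165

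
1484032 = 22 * 67456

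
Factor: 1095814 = 2^1*71^1*7717^1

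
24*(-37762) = -906288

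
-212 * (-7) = 1484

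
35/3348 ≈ 0.0105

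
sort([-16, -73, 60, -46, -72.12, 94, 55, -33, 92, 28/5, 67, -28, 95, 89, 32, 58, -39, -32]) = [-73, -72.12, -46, -39, -33, -32, -28, -16, 28/5, 32, 55, 58, 60, 67, 89, 92, 94, 95]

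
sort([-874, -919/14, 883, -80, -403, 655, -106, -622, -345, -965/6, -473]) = [-874, -622, -473, -403, -345, -965/6, -106, -80, -919/14, 655, 883]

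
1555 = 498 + 1057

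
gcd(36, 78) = 6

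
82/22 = 3 + 8/11 ≈ 3.73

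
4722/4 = 1180 + 1/2 = 1180.50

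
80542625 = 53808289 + 26734336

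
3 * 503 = 1509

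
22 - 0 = 22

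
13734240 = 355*38688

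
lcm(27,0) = 0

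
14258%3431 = 534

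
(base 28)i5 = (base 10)509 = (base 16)1fd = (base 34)ex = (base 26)jf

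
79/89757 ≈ 0.000880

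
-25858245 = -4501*5745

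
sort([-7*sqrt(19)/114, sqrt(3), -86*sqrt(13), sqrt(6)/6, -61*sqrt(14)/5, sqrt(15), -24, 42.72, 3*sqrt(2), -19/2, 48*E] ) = [-86*sqrt(13), -61*sqrt(14)/5, -24, -19/2, -7*sqrt(19)/114, sqrt(6)/6, sqrt(3), sqrt(15), 3*sqrt(2), 42.72, 48*E] 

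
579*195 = 112905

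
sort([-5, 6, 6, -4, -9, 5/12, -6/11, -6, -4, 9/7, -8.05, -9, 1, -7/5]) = [-9, -9, -8.05, -6, -5, -4, -4, -7/5, -6/11, 5/12, 1, 9/7, 6, 6]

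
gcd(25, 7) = 1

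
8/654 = 4/327 ≈ 0.0122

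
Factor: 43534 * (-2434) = -1 * 2^2 * 1217^1 * 21767^1 = -105961756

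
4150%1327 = 169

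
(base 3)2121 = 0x46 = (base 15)4a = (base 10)70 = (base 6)154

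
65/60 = 1 + 1/12 ≈ 1.08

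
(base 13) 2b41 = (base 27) 8hf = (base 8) 14242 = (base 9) 8576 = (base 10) 6306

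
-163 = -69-94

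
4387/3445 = 1+942/3445 ≈ 1.27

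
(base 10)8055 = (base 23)f55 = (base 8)17567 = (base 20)102f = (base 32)7rn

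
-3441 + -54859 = -58300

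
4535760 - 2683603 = 1852157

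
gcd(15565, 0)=15565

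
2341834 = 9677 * 242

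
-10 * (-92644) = 926440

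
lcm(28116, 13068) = 927828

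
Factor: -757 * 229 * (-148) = 2^2 * 37^1 * 229^1 * 757^1 = 25656244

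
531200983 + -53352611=477848372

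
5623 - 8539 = -2916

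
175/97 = 1+78/97 ≈ 1.80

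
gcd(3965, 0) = 3965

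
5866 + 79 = 5945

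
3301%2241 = 1060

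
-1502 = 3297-4799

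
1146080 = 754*1520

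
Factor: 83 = 83^1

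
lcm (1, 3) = 3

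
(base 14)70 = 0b1100010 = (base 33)2w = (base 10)98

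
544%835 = 544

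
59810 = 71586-11776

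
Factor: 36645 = 3^1*5^1*7^1*349^1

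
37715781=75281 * 501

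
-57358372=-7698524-49659848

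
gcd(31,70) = 1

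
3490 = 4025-535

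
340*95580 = 32497200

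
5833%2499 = 835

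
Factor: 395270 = 2^1*5^1*29^2*47^1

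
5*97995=489975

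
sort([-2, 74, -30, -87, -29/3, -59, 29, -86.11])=[-87, -86.11, -59, -30, -29/3, -2, 29, 74]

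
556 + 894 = 1450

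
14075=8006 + 6069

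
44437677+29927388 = 74365065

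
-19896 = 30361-50257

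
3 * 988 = 2964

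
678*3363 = 2280114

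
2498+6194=8692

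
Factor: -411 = -1*3^1*137^1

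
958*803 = 769274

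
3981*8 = 31848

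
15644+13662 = 29306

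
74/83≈0.892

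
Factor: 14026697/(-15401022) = -1*2^(-1)*3^(-1)*7^(-1)*13^(-1)*67^(-1)*421^(-1)*919^1*15263^1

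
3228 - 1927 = 1301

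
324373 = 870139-545766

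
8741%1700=241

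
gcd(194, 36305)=1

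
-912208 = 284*(-3212)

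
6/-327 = -2/109 ≈ -0.0183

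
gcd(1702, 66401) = 23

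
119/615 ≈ 0.193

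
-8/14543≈-0.000550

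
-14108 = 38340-52448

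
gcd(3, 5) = 1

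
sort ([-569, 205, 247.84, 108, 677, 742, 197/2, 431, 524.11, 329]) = [-569, 197/2, 108, 205, 247.84, 329, 431, 524.11, 677, 742]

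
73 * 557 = 40661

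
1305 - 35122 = -33817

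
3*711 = 2133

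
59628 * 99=5903172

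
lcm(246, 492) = 492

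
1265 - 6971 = -5706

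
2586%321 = 18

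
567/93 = 6+3/31 ≈ 6.10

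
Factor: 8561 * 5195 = 5^1 * 7^1 * 1039^1 * 1223^1 = 44474395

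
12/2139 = 4/713≈0.00561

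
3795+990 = 4785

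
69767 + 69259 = 139026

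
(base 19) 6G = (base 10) 130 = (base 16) 82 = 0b10000010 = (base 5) 1010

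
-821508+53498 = -768010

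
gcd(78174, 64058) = 2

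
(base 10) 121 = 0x79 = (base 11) 100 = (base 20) 61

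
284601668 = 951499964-666898296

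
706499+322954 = 1029453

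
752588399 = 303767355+448821044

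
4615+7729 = 12344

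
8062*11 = 88682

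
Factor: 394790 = 2^1*5^1*11^1*37^1*97^1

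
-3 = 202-205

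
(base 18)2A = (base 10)46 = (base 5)141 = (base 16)2E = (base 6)114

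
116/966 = 58/483 ≈ 0.120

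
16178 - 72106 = -55928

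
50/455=10/91 ≈ 0.110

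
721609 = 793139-71530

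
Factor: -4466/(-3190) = 5^(-1)*7^1 = 7/5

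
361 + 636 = 997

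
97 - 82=15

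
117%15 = 12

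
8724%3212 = 2300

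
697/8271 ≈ 0.0843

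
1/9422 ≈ 0.000106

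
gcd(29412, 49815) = 9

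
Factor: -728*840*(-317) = 2^6*3^1*5^1*7^2*13^1*317^1 = 193851840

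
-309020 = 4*(-77255) 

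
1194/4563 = 398/1521 ≈ 0.262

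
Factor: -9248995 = -1 * 5^1 * 7^3 * 5393^1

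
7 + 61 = 68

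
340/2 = 170 = 170.00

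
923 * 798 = 736554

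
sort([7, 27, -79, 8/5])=[-79, 8/5, 7, 27]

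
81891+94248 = 176139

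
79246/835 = 94 + 756/835 ≈ 94.91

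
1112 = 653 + 459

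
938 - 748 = 190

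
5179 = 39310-34131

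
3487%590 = 537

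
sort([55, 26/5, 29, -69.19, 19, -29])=[-69.19, -29, 26/5, 19, 29, 55]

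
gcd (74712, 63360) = 264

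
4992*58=289536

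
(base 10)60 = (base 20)30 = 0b111100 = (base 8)74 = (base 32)1s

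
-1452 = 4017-5469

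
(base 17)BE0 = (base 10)3417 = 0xD59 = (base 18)A9F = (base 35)2RM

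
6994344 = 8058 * 868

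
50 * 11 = 550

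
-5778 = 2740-8518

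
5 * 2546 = 12730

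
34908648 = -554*(-63012)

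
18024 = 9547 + 8477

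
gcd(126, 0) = 126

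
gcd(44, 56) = 4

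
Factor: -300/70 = -1*2^1*3^1*5^1*7^(-1) = -30/7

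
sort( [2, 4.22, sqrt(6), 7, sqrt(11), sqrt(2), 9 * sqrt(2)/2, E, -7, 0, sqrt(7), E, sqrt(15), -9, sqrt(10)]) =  [-9, -7, 0, sqrt(2), 2, sqrt(6), sqrt(7), E, E, sqrt(10), sqrt(11), sqrt(15), 4.22, 9 * sqrt(2)/2, 7]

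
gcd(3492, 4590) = 18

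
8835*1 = 8835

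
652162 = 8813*74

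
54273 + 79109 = 133382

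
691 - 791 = -100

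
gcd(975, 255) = 15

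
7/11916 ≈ 0.000587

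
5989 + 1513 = 7502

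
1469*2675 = 3929575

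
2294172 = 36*63727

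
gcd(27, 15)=3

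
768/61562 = 384/30781≈0.0125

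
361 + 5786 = 6147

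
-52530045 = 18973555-71503600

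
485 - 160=325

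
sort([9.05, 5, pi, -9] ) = [-9, pi, 5, 9.05] 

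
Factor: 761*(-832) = -1*2^6*13^1*761^1 = -633152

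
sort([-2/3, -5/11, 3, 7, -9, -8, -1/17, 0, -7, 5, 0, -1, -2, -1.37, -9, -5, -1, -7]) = [-9, -9, -8, -7, -7, -5, -2, -1.37, -1, -1, -2/3, -5/11, -1/17, 0, 0, 3, 5, 7]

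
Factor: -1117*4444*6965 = -1*2^2*5^1*7^1*11^1*101^1*199^1*1117^1 = -34573897820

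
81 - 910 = -829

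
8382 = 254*33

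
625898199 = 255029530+370868669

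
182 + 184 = 366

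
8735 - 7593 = 1142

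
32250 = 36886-4636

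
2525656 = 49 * 51544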